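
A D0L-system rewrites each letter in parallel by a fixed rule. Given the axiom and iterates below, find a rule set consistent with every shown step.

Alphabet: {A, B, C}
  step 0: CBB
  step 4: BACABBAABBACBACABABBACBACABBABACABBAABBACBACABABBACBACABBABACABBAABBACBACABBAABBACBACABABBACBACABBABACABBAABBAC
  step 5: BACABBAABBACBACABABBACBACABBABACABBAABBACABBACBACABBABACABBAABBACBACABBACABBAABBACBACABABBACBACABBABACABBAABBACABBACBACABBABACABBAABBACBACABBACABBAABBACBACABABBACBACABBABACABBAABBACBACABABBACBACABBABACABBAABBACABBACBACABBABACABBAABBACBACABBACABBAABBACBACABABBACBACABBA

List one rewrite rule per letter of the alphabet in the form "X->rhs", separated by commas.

A->AB, B->BAC, C->BA

  step 4 ⇒ step 5: BACABBAABBACBACABABBACBACABBABACABBAABBACBACABABBACBACABBABACABBAABBACBACABBAABBACBACABABBACBACABBABACABBAABBAC ⇒ BAC·AB·BA·AB·BAC·BAC·AB·AB·BAC·BAC·AB·BA·BAC·AB·BA·AB·BAC·AB·BAC·BAC·AB·BA·BAC·AB·BA·AB·BAC·BAC·AB·BAC·AB·BA·AB·BAC·BAC·AB·AB·BAC·BAC·AB·BA·BAC·AB·BA·AB·BAC·AB·BAC·BAC·AB·BA·BAC·AB·BA·AB·BAC·BAC·AB·BAC·AB·BA·AB·BAC·BAC·AB·AB·BAC·BAC·AB·BA·BAC·AB·BA·AB·BAC·BAC·AB·AB·BAC·BAC·AB·BA·BAC·AB·BA·AB·BAC·AB·BAC·BAC·AB·BA·BAC·AB·BA·AB·BAC·BAC·AB·BAC·AB·BA·AB·BAC·BAC·AB·AB·BAC·BAC·AB·BA
    A ↦ AB
    B ↦ BAC
    C ↦ BA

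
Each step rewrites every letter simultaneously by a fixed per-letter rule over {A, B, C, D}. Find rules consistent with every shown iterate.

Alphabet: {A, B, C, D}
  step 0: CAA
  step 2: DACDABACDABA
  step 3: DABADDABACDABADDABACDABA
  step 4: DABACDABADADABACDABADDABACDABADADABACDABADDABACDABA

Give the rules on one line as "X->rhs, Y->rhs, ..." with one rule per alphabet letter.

  step 3 ⇒ step 4: DABADDABACDABADDABACDABA ⇒ DA·BA·CDA·BA·DA·DA·BA·CDA·BA·D·DA·BA·CDA·BA·DA·DA·BA·CDA·BA·D·DA·BA·CDA·BA
    A ↦ BA
    B ↦ CDA
    C ↦ D
    D ↦ DA

A->BA, B->CDA, C->D, D->DA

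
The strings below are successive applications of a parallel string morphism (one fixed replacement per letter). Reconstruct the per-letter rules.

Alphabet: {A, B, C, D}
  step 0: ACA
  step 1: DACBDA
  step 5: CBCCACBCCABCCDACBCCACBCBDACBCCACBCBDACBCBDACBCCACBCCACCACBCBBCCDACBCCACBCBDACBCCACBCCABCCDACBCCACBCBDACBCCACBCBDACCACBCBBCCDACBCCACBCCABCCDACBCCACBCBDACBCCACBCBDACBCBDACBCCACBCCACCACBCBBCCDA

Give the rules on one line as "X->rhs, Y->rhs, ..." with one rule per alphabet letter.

  step 0 ⇒ step 1: ACA ⇒ DA·CB·DA
    A ↦ DA
    C ↦ CB
    B ↦ CCA  (constrained at step 1)
    D ↦ BCC  (constrained at step 1)

A->DA, B->CCA, C->CB, D->BCC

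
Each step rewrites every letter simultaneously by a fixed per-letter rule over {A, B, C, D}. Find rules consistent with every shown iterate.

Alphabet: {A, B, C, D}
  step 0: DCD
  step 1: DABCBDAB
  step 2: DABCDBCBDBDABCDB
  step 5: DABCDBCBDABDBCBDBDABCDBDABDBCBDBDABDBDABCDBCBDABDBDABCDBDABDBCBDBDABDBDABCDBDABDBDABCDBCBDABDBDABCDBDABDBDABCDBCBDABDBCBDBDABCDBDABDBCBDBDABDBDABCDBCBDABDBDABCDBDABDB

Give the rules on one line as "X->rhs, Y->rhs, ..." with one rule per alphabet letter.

A->C, B->DB, C->CB, D->DAB

  step 1 ⇒ step 2: DABCBDAB ⇒ DAB·C·DB·CB·DB·DAB·C·DB
    A ↦ C
    B ↦ DB
    C ↦ CB
    D ↦ DAB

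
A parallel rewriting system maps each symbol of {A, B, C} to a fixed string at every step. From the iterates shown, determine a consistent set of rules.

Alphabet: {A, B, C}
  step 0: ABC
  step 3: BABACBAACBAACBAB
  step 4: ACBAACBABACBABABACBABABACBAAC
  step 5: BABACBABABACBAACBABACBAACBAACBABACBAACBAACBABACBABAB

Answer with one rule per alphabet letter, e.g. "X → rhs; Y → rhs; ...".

A->BA, B->AC, C->B

  step 4 ⇒ step 5: ACBAACBABACBABABACBABABACBAAC ⇒ BA·B·AC·BA·BA·B·AC·BA·AC·BA·B·AC·BA·AC·BA·AC·BA·B·AC·BA·AC·BA·AC·BA·B·AC·BA·BA·B
    A ↦ BA
    B ↦ AC
    C ↦ B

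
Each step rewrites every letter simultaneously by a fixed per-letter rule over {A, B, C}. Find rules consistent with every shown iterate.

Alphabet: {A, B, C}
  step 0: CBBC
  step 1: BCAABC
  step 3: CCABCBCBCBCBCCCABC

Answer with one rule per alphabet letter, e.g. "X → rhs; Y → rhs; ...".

A->CC, B->A, C->BC

  step 0 ⇒ step 1: CBBC ⇒ BC·A·A·BC
    B ↦ A
    C ↦ BC
    A ↦ CC  (constrained at step 1)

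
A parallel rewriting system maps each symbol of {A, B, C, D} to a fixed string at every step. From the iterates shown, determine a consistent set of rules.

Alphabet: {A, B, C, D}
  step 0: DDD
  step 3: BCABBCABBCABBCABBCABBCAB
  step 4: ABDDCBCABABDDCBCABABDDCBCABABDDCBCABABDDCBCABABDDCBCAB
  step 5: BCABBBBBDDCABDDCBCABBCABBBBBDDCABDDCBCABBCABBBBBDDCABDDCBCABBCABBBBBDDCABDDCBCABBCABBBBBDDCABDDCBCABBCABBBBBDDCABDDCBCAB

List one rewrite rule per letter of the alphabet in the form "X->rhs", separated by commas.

A->BC, B->AB, C->DDC, D->BB

  step 4 ⇒ step 5: ABDDCBCABABDDCBCABABDDCBCABABDDCBCABABDDCBCABABDDCBCAB ⇒ BC·AB·BB·BB·DDC·AB·DDC·BC·AB·BC·AB·BB·BB·DDC·AB·DDC·BC·AB·BC·AB·BB·BB·DDC·AB·DDC·BC·AB·BC·AB·BB·BB·DDC·AB·DDC·BC·AB·BC·AB·BB·BB·DDC·AB·DDC·BC·AB·BC·AB·BB·BB·DDC·AB·DDC·BC·AB
    A ↦ BC
    B ↦ AB
    C ↦ DDC
    D ↦ BB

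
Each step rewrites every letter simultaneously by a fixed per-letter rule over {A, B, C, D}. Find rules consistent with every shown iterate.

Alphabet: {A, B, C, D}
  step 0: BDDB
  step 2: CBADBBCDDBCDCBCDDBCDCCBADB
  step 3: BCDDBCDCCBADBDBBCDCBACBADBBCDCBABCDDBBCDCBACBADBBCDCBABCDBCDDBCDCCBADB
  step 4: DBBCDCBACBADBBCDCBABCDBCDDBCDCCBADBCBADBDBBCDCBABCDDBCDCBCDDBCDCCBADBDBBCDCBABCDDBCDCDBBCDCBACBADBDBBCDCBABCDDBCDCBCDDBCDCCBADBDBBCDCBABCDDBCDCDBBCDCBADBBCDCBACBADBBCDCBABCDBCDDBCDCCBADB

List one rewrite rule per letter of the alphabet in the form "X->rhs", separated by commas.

  step 3 ⇒ step 4: BCDDBCDCCBADBDBBCDCBACBADBBCDCBABCDDBBCDCBACBADBBCDCBABCDBCDDBCDCCBADB ⇒ DB·BCD·CBA·CBA·DB·BCD·CBA·BCD·BCD·DB·CDC·CBA·DB·CBA·DB·DB·BCD·CBA·BCD·DB·CDC·BCD·DB·CDC·CBA·DB·DB·BCD·CBA·BCD·DB·CDC·DB·BCD·CBA·CBA·DB·DB·BCD·CBA·BCD·DB·CDC·BCD·DB·CDC·CBA·DB·DB·BCD·CBA·BCD·DB·CDC·DB·BCD·CBA·DB·BCD·CBA·CBA·DB·BCD·CBA·BCD·BCD·DB·CDC·CBA·DB
    A ↦ CDC
    B ↦ DB
    C ↦ BCD
    D ↦ CBA

A->CDC, B->DB, C->BCD, D->CBA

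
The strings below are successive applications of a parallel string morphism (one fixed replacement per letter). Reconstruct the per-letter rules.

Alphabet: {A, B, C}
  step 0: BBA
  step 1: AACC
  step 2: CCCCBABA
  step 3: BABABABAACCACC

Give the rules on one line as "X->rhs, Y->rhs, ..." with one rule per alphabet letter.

A->CC, B->A, C->BA

  step 2 ⇒ step 3: CCCCBABA ⇒ BA·BA·BA·BA·A·CC·A·CC
    A ↦ CC
    B ↦ A
    C ↦ BA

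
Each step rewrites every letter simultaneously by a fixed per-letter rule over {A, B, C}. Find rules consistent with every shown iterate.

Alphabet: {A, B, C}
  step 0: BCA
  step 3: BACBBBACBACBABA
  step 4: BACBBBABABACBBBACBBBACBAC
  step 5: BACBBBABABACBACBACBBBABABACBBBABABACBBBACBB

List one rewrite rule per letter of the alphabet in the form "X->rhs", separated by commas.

  step 4 ⇒ step 5: BACBBBABABACBBBACBBBACBAC ⇒ BA·C·BB·BA·BA·BA·C·BA·C·BA·C·BB·BA·BA·BA·C·BB·BA·BA·BA·C·BB·BA·C·BB
    A ↦ C
    B ↦ BA
    C ↦ BB

A->C, B->BA, C->BB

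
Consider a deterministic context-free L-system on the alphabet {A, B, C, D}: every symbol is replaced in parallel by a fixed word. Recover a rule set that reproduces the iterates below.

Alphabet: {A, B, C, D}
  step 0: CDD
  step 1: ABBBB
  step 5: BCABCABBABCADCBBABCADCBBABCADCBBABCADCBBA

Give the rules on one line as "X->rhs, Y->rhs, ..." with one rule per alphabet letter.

  step 0 ⇒ step 1: CDD ⇒ A·BB·BB
    C ↦ A
    D ↦ BB
    A ↦ DC  (constrained at step 1)
    B ↦ BC  (constrained at step 1)

A->DC, B->BC, C->A, D->BB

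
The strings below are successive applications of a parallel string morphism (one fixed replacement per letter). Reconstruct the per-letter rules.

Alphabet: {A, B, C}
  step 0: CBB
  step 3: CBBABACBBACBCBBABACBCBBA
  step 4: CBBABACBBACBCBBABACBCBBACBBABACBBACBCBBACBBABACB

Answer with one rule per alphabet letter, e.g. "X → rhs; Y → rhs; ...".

A->CB, B->BA, C->CB

  step 3 ⇒ step 4: CBBABACBBACBCBBABACBCBBA ⇒ CB·BA·BA·CB·BA·CB·CB·BA·BA·CB·CB·BA·CB·BA·BA·CB·BA·CB·CB·BA·CB·BA·BA·CB
    A ↦ CB
    B ↦ BA
    C ↦ CB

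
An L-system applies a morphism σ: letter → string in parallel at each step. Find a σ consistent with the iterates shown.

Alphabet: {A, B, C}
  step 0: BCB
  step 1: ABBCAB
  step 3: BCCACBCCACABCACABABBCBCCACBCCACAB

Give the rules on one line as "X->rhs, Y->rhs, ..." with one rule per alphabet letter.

A->CAC, B->AB, C->BC

  step 0 ⇒ step 1: BCB ⇒ AB·BC·AB
    B ↦ AB
    C ↦ BC
    A ↦ CAC  (constrained at step 1)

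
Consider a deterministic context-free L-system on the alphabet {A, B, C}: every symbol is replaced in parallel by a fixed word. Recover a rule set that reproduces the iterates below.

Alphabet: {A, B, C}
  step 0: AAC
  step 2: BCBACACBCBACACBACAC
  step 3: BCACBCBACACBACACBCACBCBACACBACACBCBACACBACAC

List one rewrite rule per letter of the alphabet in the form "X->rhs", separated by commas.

  step 2 ⇒ step 3: BCBACACBCBACACBACAC ⇒ BC·AC·BC·BAC·AC·BAC·AC·BC·AC·BC·BAC·AC·BAC·AC·BC·BAC·AC·BAC·AC
    A ↦ BAC
    B ↦ BC
    C ↦ AC

A->BAC, B->BC, C->AC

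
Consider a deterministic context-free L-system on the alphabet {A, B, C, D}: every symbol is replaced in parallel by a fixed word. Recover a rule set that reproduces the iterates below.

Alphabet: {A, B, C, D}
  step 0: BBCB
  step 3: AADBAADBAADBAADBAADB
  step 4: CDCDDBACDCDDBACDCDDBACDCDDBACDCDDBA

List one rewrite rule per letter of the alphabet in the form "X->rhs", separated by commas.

A->CD, B->A, C->AA, D->DB

  step 3 ⇒ step 4: AADBAADBAADBAADBAADB ⇒ CD·CD·DB·A·CD·CD·DB·A·CD·CD·DB·A·CD·CD·DB·A·CD·CD·DB·A
    A ↦ CD
    B ↦ A
    D ↦ DB
    C ↦ AA  (constrained at step 0)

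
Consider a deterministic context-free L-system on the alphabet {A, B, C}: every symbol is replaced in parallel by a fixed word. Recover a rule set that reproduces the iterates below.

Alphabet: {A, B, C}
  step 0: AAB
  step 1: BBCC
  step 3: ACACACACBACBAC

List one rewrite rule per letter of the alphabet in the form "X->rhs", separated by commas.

  step 0 ⇒ step 1: AAB ⇒ B·B·CC
    A ↦ B
    B ↦ CC
    C ↦ AC  (constrained at step 1)

A->B, B->CC, C->AC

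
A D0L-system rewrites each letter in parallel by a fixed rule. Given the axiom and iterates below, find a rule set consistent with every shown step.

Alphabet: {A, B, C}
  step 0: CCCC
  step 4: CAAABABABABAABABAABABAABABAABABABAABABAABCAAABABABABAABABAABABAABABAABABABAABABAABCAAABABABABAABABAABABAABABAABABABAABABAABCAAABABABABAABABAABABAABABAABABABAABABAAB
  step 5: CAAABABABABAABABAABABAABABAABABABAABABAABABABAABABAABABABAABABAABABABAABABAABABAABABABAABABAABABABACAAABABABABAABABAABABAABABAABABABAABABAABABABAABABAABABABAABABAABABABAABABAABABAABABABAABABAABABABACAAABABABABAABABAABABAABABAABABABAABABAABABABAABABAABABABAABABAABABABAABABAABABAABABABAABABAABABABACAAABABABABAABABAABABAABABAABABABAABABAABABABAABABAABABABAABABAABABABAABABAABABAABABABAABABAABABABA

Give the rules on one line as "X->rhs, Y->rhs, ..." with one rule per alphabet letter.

  step 4 ⇒ step 5: CAAABABABABAABABAABABAABABAABABABAABABAABCAAABABABABAABABAABABAABABAABABABAABABAABCAAABABABABAABABAABABAABABAABABABAABABAABCAAABABABABAABABAABABAABABAABABABAABABAAB ⇒ CAA·AB·AB·AB·ABA·AB·ABA·AB·ABA·AB·ABA·AB·AB·ABA·AB·ABA·AB·AB·ABA·AB·ABA·AB·AB·ABA·AB·ABA·AB·AB·ABA·AB·ABA·AB·ABA·AB·AB·ABA·AB·ABA·AB·AB·ABA·CAA·AB·AB·AB·ABA·AB·ABA·AB·ABA·AB·ABA·AB·AB·ABA·AB·ABA·AB·AB·ABA·AB·ABA·AB·AB·ABA·AB·ABA·AB·AB·ABA·AB·ABA·AB·ABA·AB·AB·ABA·AB·ABA·AB·AB·ABA·CAA·AB·AB·AB·ABA·AB·ABA·AB·ABA·AB·ABA·AB·AB·ABA·AB·ABA·AB·AB·ABA·AB·ABA·AB·AB·ABA·AB·ABA·AB·AB·ABA·AB·ABA·AB·ABA·AB·AB·ABA·AB·ABA·AB·AB·ABA·CAA·AB·AB·AB·ABA·AB·ABA·AB·ABA·AB·ABA·AB·AB·ABA·AB·ABA·AB·AB·ABA·AB·ABA·AB·AB·ABA·AB·ABA·AB·AB·ABA·AB·ABA·AB·ABA·AB·AB·ABA·AB·ABA·AB·AB·ABA
    A ↦ AB
    B ↦ ABA
    C ↦ CAA

A->AB, B->ABA, C->CAA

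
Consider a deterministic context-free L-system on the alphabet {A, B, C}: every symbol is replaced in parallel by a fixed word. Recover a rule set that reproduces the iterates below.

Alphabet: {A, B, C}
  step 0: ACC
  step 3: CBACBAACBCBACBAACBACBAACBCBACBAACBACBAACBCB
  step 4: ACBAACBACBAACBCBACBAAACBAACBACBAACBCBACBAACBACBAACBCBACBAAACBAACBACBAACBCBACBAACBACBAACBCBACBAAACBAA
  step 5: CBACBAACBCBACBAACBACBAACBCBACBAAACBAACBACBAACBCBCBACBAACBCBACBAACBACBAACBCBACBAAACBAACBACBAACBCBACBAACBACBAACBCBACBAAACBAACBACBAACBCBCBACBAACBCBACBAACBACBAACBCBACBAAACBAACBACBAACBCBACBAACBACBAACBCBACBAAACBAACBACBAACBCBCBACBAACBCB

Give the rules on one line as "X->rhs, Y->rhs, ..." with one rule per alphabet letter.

  step 4 ⇒ step 5: ACBAACBACBAACBCBACBAAACBAACBACBAACBCBACBAACBACBAACBCBACBAAACBAACBACBAACBCBACBAACBACBAACBCBACBAAACBAA ⇒ CB·ACB·AA·CB·CB·ACB·AA·CB·ACB·AA·CB·CB·ACB·AA·ACB·AA·CB·ACB·AA·CB·CB·CB·ACB·AA·CB·CB·ACB·AA·CB·ACB·AA·CB·CB·ACB·AA·ACB·AA·CB·ACB·AA·CB·CB·ACB·AA·CB·ACB·AA·CB·CB·ACB·AA·ACB·AA·CB·ACB·AA·CB·CB·CB·ACB·AA·CB·CB·ACB·AA·CB·ACB·AA·CB·CB·ACB·AA·ACB·AA·CB·ACB·AA·CB·CB·ACB·AA·CB·ACB·AA·CB·CB·ACB·AA·ACB·AA·CB·ACB·AA·CB·CB·CB·ACB·AA·CB·CB
    A ↦ CB
    B ↦ AA
    C ↦ ACB

A->CB, B->AA, C->ACB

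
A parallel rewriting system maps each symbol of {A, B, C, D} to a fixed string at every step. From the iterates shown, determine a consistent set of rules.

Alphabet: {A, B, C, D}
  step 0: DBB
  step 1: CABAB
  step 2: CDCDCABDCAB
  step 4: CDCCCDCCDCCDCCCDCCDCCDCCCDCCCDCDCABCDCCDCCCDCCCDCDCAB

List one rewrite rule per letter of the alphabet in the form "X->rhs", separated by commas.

A->DC, B->AB, C->CDC, D->C

  step 1 ⇒ step 2: CABAB ⇒ CDC·DC·AB·DC·AB
    A ↦ DC
    B ↦ AB
    C ↦ CDC
  step 0 ⇒ step 1: DBB ⇒ C·AB·AB
    D ↦ C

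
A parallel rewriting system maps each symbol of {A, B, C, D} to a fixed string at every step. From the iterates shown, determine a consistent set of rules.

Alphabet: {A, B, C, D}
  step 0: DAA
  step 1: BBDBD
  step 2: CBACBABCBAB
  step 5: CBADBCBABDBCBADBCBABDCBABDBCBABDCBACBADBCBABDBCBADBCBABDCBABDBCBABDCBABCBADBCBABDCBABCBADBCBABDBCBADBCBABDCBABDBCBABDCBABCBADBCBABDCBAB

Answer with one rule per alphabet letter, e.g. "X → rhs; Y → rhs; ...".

  step 1 ⇒ step 2: BBDBD ⇒ CBA·CBA·B·CBA·B
    B ↦ CBA
    D ↦ B
  step 0 ⇒ step 1: DAA ⇒ B·BD·BD
    A ↦ BD
    C ↦ DB  (constrained at step 2)

A->BD, B->CBA, C->DB, D->B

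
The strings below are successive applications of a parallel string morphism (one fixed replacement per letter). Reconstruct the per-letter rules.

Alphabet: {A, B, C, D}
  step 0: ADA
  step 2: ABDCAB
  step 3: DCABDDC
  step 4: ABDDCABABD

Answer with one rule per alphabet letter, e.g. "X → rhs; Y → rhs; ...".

  step 3 ⇒ step 4: DCABDDC ⇒ AB·D·D·C·AB·AB·D
    A ↦ D
    B ↦ C
    C ↦ D
    D ↦ AB

A->D, B->C, C->D, D->AB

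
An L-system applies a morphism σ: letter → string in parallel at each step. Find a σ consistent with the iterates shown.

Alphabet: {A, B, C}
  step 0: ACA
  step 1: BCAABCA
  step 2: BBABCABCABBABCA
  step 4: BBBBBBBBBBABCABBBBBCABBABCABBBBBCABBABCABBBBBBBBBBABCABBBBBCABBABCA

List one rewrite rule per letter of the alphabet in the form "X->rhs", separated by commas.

A->BCA, B->BB, C->A

  step 1 ⇒ step 2: BCAABCA ⇒ BB·A·BCA·BCA·BB·A·BCA
    A ↦ BCA
    B ↦ BB
    C ↦ A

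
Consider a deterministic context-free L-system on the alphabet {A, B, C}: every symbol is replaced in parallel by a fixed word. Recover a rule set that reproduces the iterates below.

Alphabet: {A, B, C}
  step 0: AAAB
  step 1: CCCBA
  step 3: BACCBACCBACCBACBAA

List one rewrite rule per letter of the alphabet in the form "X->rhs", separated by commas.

A->C, B->BA, C->BAA

  step 0 ⇒ step 1: AAAB ⇒ C·C·C·BA
    A ↦ C
    B ↦ BA
    C ↦ BAA  (constrained at step 1)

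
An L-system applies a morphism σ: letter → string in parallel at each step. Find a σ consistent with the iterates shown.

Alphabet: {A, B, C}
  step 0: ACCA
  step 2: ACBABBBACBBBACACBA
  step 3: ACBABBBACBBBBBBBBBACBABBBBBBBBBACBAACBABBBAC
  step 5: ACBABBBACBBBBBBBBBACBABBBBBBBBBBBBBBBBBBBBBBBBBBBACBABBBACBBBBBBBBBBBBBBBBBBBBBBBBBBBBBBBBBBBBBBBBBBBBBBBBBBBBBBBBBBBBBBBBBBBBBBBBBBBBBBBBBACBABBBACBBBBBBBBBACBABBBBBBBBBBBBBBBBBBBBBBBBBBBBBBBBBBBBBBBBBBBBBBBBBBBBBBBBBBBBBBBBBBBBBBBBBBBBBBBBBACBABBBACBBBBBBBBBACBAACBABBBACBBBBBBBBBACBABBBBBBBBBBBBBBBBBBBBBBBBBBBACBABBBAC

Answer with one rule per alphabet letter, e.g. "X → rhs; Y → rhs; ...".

A->AC, B->BBB, C->BA

  step 2 ⇒ step 3: ACBABBBACBBBACACBA ⇒ AC·BA·BBB·AC·BBB·BBB·BBB·AC·BA·BBB·BBB·BBB·AC·BA·AC·BA·BBB·AC
    A ↦ AC
    B ↦ BBB
    C ↦ BA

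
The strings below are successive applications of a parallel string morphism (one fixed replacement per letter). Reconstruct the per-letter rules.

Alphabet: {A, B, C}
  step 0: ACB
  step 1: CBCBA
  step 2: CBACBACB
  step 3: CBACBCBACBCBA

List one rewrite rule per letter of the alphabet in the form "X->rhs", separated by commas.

A->CB, B->A, C->CB

  step 2 ⇒ step 3: CBACBACB ⇒ CB·A·CB·CB·A·CB·CB·A
    A ↦ CB
    B ↦ A
    C ↦ CB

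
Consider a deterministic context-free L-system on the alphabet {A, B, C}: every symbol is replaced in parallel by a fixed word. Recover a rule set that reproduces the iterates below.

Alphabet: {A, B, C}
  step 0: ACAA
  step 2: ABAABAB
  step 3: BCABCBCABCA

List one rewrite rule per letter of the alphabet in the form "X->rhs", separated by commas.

A->BC, B->A, C->B

  step 2 ⇒ step 3: ABAABAB ⇒ BC·A·BC·BC·A·BC·A
    A ↦ BC
    B ↦ A
    C ↦ B  (constrained at step 0)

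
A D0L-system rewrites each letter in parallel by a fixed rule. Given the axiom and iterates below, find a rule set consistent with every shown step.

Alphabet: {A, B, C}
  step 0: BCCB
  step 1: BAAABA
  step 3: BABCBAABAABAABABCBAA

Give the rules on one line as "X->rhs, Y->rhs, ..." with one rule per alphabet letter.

A->BC, B->BA, C->A

  step 0 ⇒ step 1: BCCB ⇒ BA·A·A·BA
    B ↦ BA
    C ↦ A
    A ↦ BC  (constrained at step 1)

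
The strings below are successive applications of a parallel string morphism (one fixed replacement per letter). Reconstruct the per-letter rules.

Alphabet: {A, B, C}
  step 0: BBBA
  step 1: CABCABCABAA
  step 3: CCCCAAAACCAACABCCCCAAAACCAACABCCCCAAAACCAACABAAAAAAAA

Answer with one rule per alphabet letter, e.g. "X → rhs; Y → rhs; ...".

A->AA, B->CAB, C->CC

  step 0 ⇒ step 1: BBBA ⇒ CAB·CAB·CAB·AA
    A ↦ AA
    B ↦ CAB
    C ↦ CC  (constrained at step 1)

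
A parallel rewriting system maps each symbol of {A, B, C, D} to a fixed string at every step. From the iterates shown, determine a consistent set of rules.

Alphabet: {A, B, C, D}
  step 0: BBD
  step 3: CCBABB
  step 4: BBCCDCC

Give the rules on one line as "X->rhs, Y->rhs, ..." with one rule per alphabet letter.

A->CD, B->C, C->B, D->AB

  step 3 ⇒ step 4: CCBABB ⇒ B·B·C·CD·C·C
    A ↦ CD
    B ↦ C
    C ↦ B
    D ↦ AB  (constrained at step 0)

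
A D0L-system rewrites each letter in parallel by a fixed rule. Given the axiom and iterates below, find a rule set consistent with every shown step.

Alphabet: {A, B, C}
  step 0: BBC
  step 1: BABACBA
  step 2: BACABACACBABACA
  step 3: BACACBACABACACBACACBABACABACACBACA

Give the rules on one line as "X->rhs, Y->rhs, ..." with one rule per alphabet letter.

  step 2 ⇒ step 3: BACABACACBABACA ⇒ BA·CA·CBA·CA·BA·CA·CBA·CA·CBA·BA·CA·BA·CA·CBA·CA
    A ↦ CA
    B ↦ BA
    C ↦ CBA

A->CA, B->BA, C->CBA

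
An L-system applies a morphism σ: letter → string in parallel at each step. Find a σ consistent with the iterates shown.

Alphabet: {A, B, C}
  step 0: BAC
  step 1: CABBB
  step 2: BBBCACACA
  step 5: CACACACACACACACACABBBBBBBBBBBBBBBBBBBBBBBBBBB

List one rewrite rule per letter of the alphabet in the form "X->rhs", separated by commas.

A->BB, B->CA, C->B

  step 1 ⇒ step 2: CABBB ⇒ B·BB·CA·CA·CA
    A ↦ BB
    B ↦ CA
    C ↦ B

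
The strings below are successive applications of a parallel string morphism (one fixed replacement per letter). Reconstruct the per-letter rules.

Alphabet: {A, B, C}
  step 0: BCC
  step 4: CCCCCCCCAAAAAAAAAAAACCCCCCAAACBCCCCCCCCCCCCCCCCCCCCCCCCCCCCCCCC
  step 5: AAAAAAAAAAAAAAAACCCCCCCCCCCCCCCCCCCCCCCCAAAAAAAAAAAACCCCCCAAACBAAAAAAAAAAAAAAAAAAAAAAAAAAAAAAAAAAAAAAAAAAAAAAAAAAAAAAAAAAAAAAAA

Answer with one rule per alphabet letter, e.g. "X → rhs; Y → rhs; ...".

  step 4 ⇒ step 5: CCCCCCCCAAAAAAAAAAAACCCCCCAAACBCCCCCCCCCCCCCCCCCCCCCCCCCCCCCCCC ⇒ AA·AA·AA·AA·AA·AA·AA·AA·CC·CC·CC·CC·CC·CC·CC·CC·CC·CC·CC·CC·AA·AA·AA·AA·AA·AA·CC·CC·CC·AA·ACB·AA·AA·AA·AA·AA·AA·AA·AA·AA·AA·AA·AA·AA·AA·AA·AA·AA·AA·AA·AA·AA·AA·AA·AA·AA·AA·AA·AA·AA·AA·AA·AA
    A ↦ CC
    B ↦ ACB
    C ↦ AA

A->CC, B->ACB, C->AA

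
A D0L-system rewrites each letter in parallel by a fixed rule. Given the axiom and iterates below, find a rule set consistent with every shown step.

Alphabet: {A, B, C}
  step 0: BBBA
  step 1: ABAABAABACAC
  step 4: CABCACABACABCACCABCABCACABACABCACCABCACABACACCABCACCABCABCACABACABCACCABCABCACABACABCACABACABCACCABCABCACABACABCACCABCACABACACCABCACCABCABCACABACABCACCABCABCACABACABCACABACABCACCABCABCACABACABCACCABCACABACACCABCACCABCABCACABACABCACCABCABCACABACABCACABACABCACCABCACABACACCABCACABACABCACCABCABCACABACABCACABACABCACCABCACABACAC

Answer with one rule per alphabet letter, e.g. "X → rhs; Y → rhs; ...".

A->CAC, B->ABA, C->CAB

  step 0 ⇒ step 1: BBBA ⇒ ABA·ABA·ABA·CAC
    A ↦ CAC
    B ↦ ABA
    C ↦ CAB  (constrained at step 1)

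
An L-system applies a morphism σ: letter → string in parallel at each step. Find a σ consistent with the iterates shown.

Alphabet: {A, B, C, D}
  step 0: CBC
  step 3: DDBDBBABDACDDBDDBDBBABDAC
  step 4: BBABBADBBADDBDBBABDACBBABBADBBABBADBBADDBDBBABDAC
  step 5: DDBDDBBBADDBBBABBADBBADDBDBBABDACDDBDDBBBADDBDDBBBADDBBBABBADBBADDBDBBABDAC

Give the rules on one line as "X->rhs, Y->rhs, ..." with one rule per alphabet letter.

A->B, B->D, C->DAC, D->BBA

  step 4 ⇒ step 5: BBABBADBBADDBDBBABDACBBABBADBBABBADBBADDBDBBABDAC ⇒ D·D·B·D·D·B·BBA·D·D·B·BBA·BBA·D·BBA·D·D·B·D·BBA·B·DAC·D·D·B·D·D·B·BBA·D·D·B·D·D·B·BBA·D·D·B·BBA·BBA·D·BBA·D·D·B·D·BBA·B·DAC
    A ↦ B
    B ↦ D
    C ↦ DAC
    D ↦ BBA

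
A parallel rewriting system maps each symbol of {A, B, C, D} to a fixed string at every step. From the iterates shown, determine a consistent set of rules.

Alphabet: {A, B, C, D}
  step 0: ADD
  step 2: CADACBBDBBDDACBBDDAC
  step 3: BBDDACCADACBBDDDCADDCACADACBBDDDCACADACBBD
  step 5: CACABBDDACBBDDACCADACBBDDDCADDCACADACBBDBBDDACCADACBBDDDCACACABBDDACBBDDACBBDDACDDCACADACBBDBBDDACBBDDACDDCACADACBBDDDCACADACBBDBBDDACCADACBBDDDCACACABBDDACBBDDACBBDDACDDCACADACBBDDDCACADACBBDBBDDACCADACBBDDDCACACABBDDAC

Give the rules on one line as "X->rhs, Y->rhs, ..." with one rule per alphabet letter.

A->DAC, B->D, C->BBD, D->CA

  step 2 ⇒ step 3: CADACBBDBBDDACBBDDAC ⇒ BBD·DAC·CA·DAC·BBD·D·D·CA·D·D·CA·CA·DAC·BBD·D·D·CA·CA·DAC·BBD
    A ↦ DAC
    B ↦ D
    C ↦ BBD
    D ↦ CA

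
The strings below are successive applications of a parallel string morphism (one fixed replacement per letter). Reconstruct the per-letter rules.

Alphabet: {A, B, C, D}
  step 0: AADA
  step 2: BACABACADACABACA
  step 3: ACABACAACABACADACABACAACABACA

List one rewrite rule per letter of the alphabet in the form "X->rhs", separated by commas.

A->CA, B->A, C->BA, D->DA

  step 2 ⇒ step 3: BACABACADACABACA ⇒ A·CA·BA·CA·A·CA·BA·CA·DA·CA·BA·CA·A·CA·BA·CA
    A ↦ CA
    B ↦ A
    C ↦ BA
    D ↦ DA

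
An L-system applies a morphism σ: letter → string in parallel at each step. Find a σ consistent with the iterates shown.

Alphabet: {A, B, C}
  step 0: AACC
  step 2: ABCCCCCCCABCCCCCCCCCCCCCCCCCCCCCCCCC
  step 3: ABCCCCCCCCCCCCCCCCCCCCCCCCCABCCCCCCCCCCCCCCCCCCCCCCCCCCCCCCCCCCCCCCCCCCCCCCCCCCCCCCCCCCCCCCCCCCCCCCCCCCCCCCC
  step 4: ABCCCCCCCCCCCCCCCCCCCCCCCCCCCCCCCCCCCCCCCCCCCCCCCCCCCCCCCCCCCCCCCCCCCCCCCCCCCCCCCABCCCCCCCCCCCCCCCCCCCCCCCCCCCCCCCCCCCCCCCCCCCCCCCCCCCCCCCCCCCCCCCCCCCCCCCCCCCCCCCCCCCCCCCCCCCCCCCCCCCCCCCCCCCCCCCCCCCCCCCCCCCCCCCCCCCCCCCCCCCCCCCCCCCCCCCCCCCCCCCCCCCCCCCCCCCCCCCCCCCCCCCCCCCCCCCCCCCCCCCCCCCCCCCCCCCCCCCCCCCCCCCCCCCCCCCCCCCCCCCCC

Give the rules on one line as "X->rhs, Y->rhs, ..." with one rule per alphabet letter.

  step 3 ⇒ step 4: ABCCCCCCCCCCCCCCCCCCCCCCCCCABCCCCCCCCCCCCCCCCCCCCCCCCCCCCCCCCCCCCCCCCCCCCCCCCCCCCCCCCCCCCCCCCCCCCCCCCCCCCCCC ⇒ ABC·CCC·CCC·CCC·CCC·CCC·CCC·CCC·CCC·CCC·CCC·CCC·CCC·CCC·CCC·CCC·CCC·CCC·CCC·CCC·CCC·CCC·CCC·CCC·CCC·CCC·CCC·ABC·CCC·CCC·CCC·CCC·CCC·CCC·CCC·CCC·CCC·CCC·CCC·CCC·CCC·CCC·CCC·CCC·CCC·CCC·CCC·CCC·CCC·CCC·CCC·CCC·CCC·CCC·CCC·CCC·CCC·CCC·CCC·CCC·CCC·CCC·CCC·CCC·CCC·CCC·CCC·CCC·CCC·CCC·CCC·CCC·CCC·CCC·CCC·CCC·CCC·CCC·CCC·CCC·CCC·CCC·CCC·CCC·CCC·CCC·CCC·CCC·CCC·CCC·CCC·CCC·CCC·CCC·CCC·CCC·CCC·CCC·CCC·CCC·CCC·CCC·CCC·CCC·CCC·CCC·CCC·CCC
    A ↦ ABC
    B ↦ CCC
    C ↦ CCC

A->ABC, B->CCC, C->CCC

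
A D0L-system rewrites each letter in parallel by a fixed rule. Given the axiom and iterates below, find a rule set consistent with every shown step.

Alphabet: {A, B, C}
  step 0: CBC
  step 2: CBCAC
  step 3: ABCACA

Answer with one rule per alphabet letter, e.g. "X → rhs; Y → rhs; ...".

  step 2 ⇒ step 3: CBCAC ⇒ A·BC·A·C·A
    A ↦ C
    B ↦ BC
    C ↦ A

A->C, B->BC, C->A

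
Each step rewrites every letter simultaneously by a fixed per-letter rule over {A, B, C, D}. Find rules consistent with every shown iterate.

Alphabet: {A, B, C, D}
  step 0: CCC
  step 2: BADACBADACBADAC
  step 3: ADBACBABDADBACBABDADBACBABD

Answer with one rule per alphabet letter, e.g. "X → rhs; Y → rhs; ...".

  step 2 ⇒ step 3: BADACBADACBADAC ⇒ AD·B·AC·B·ABD·AD·B·AC·B·ABD·AD·B·AC·B·ABD
    A ↦ B
    B ↦ AD
    C ↦ ABD
    D ↦ AC

A->B, B->AD, C->ABD, D->AC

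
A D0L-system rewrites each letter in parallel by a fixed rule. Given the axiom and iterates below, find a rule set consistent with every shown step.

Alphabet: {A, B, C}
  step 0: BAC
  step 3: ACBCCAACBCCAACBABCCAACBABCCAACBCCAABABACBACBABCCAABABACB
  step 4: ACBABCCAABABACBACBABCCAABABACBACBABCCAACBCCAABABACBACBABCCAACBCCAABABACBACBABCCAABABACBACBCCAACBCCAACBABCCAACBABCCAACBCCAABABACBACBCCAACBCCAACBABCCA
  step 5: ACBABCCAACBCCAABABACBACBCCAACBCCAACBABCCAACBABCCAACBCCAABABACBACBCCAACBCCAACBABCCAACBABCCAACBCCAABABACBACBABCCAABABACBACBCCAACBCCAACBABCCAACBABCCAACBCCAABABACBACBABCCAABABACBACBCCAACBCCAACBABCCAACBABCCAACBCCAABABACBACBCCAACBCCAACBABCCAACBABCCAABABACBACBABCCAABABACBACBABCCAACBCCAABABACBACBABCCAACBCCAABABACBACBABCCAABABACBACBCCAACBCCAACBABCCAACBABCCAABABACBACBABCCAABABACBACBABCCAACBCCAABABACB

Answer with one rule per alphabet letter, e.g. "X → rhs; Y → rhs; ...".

  step 4 ⇒ step 5: ACBABCCAABABACBACBABCCAABABACBACBABCCAACBCCAABABACBACBABCCAACBCCAABABACBACBABCCAABABACBACBCCAACBCCAACBABCCAACBABCCAACBCCAABABACBACBCCAACBCCAACBABCCA ⇒ ACB·AB·CCA·ACB·CCA·AB·AB·ACB·ACB·CCA·ACB·CCA·ACB·AB·CCA·ACB·AB·CCA·ACB·CCA·AB·AB·ACB·ACB·CCA·ACB·CCA·ACB·AB·CCA·ACB·AB·CCA·ACB·CCA·AB·AB·ACB·ACB·AB·CCA·AB·AB·ACB·ACB·CCA·ACB·CCA·ACB·AB·CCA·ACB·AB·CCA·ACB·CCA·AB·AB·ACB·ACB·AB·CCA·AB·AB·ACB·ACB·CCA·ACB·CCA·ACB·AB·CCA·ACB·AB·CCA·ACB·CCA·AB·AB·ACB·ACB·CCA·ACB·CCA·ACB·AB·CCA·ACB·AB·CCA·AB·AB·ACB·ACB·AB·CCA·AB·AB·ACB·ACB·AB·CCA·ACB·CCA·AB·AB·ACB·ACB·AB·CCA·ACB·CCA·AB·AB·ACB·ACB·AB·CCA·AB·AB·ACB·ACB·CCA·ACB·CCA·ACB·AB·CCA·ACB·AB·CCA·AB·AB·ACB·ACB·AB·CCA·AB·AB·ACB·ACB·AB·CCA·ACB·CCA·AB·AB·ACB
    A ↦ ACB
    B ↦ CCA
    C ↦ AB

A->ACB, B->CCA, C->AB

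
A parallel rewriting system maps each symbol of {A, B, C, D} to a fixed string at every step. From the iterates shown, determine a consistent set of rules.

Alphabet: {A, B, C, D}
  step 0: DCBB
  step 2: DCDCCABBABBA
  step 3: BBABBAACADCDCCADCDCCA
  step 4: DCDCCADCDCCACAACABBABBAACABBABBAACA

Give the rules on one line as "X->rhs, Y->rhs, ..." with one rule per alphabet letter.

  step 3 ⇒ step 4: BBABBAACADCDCCADCDCCA ⇒ DC·DC·CA·DC·DC·CA·CA·A·CA·BB·A·BB·A·A·CA·BB·A·BB·A·A·CA
    A ↦ CA
    B ↦ DC
    C ↦ A
    D ↦ BB

A->CA, B->DC, C->A, D->BB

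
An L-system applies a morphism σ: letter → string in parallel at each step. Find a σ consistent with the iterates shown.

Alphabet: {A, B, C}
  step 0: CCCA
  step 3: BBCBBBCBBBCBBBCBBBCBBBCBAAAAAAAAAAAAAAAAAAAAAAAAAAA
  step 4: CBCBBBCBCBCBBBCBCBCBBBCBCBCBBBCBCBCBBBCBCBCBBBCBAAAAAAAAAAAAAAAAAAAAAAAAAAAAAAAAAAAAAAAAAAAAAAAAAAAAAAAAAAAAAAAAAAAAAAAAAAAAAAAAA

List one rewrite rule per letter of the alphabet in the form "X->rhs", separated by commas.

  step 3 ⇒ step 4: BBCBBBCBBBCBBBCBBBCBBBCBAAAAAAAAAAAAAAAAAAAAAAAAAAA ⇒ CB·CB·BB·CB·CB·CB·BB·CB·CB·CB·BB·CB·CB·CB·BB·CB·CB·CB·BB·CB·CB·CB·BB·CB·AAA·AAA·AAA·AAA·AAA·AAA·AAA·AAA·AAA·AAA·AAA·AAA·AAA·AAA·AAA·AAA·AAA·AAA·AAA·AAA·AAA·AAA·AAA·AAA·AAA·AAA·AAA
    A ↦ AAA
    B ↦ CB
    C ↦ BB

A->AAA, B->CB, C->BB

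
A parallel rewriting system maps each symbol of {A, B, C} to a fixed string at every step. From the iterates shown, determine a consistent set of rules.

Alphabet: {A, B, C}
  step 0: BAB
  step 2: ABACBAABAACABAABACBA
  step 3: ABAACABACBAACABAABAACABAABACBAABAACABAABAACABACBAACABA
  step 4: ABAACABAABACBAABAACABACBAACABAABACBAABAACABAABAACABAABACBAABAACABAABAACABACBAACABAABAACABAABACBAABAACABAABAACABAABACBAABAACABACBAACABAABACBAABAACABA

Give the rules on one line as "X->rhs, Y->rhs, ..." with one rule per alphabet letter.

A->ABA, B->AC, C->CBA

  step 3 ⇒ step 4: ABAACABACBAACABAABAACABAABACBAABAACABAABAACABACBAACABA ⇒ ABA·AC·ABA·ABA·CBA·ABA·AC·ABA·CBA·AC·ABA·ABA·CBA·ABA·AC·ABA·ABA·AC·ABA·ABA·CBA·ABA·AC·ABA·ABA·AC·ABA·CBA·AC·ABA·ABA·AC·ABA·ABA·CBA·ABA·AC·ABA·ABA·AC·ABA·ABA·CBA·ABA·AC·ABA·CBA·AC·ABA·ABA·CBA·ABA·AC·ABA
    A ↦ ABA
    B ↦ AC
    C ↦ CBA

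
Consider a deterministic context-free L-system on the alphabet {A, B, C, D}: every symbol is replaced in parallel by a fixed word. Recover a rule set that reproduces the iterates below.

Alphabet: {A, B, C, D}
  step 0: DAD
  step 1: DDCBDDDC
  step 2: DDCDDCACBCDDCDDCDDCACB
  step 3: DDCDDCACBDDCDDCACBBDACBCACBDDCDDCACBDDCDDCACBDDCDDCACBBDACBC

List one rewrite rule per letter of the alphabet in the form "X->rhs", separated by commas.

  step 2 ⇒ step 3: DDCDDCACBCDDCDDCDDCACB ⇒ DDC·DDC·ACB·DDC·DDC·ACB·BD·ACB·C·ACB·DDC·DDC·ACB·DDC·DDC·ACB·DDC·DDC·ACB·BD·ACB·C
    A ↦ BD
    B ↦ C
    C ↦ ACB
    D ↦ DDC

A->BD, B->C, C->ACB, D->DDC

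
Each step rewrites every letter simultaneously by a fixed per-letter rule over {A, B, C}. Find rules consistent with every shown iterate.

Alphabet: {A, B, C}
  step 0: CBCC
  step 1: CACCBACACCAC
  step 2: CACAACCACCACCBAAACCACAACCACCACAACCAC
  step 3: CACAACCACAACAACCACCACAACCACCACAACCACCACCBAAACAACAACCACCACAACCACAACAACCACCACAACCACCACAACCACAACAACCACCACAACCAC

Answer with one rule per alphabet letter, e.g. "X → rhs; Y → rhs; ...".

  step 2 ⇒ step 3: CACAACCACCACCBAAACCACAACCACCACAACCAC ⇒ CAC·AAC·CAC·AAC·AAC·CAC·CAC·AAC·CAC·CAC·AAC·CAC·CAC·CBA·AAC·AAC·AAC·CAC·CAC·AAC·CAC·AAC·AAC·CAC·CAC·AAC·CAC·CAC·AAC·CAC·AAC·AAC·CAC·CAC·AAC·CAC
    A ↦ AAC
    B ↦ CBA
    C ↦ CAC

A->AAC, B->CBA, C->CAC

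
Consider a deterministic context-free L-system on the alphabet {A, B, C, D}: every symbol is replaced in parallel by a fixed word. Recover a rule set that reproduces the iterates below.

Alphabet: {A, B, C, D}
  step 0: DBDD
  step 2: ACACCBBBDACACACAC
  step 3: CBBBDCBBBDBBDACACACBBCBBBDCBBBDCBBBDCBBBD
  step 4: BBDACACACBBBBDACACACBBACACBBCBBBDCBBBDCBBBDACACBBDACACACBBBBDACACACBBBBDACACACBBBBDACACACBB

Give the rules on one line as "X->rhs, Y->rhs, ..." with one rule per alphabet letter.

A->CB, B->AC, C->BBD, D->BB

  step 3 ⇒ step 4: CBBBDCBBBDBBDACACACBBCBBBDCBBBDCBBBDCBBBD ⇒ BBD·AC·AC·AC·BB·BBD·AC·AC·AC·BB·AC·AC·BB·CB·BBD·CB·BBD·CB·BBD·AC·AC·BBD·AC·AC·AC·BB·BBD·AC·AC·AC·BB·BBD·AC·AC·AC·BB·BBD·AC·AC·AC·BB
    A ↦ CB
    B ↦ AC
    C ↦ BBD
    D ↦ BB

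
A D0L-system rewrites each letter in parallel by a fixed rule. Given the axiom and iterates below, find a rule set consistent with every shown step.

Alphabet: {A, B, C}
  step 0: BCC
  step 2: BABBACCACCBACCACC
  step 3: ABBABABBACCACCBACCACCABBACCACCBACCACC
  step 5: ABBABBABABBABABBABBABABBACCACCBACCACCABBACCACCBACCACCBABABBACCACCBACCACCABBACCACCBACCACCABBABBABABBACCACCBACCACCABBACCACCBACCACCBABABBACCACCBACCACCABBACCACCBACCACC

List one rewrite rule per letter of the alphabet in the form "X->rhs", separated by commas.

  step 2 ⇒ step 3: BABBACCACCBACCACC ⇒ AB·B·AB·AB·B·ACC·ACC·B·ACC·ACC·AB·B·ACC·ACC·B·ACC·ACC
    A ↦ B
    B ↦ AB
    C ↦ ACC

A->B, B->AB, C->ACC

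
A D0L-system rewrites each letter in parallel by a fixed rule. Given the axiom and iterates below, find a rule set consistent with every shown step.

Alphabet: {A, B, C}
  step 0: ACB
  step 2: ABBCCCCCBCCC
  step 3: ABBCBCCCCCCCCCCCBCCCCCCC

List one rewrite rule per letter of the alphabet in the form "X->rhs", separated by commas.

A->AB, B->BC, C->CC

  step 2 ⇒ step 3: ABBCCCCCBCCC ⇒ AB·BC·BC·CC·CC·CC·CC·CC·BC·CC·CC·CC
    A ↦ AB
    B ↦ BC
    C ↦ CC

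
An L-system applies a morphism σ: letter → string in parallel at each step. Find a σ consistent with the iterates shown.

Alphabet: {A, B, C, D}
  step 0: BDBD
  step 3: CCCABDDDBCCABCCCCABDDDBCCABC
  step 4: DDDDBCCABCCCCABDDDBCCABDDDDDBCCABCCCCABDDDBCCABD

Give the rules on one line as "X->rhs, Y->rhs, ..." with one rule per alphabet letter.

  step 3 ⇒ step 4: CCCABDDDBCCABCCCCABDDDBCCABC ⇒ D·D·D·DBC·CAB·C·C·C·CAB·D·D·DBC·CAB·D·D·D·D·DBC·CAB·C·C·C·CAB·D·D·DBC·CAB·D
    A ↦ DBC
    B ↦ CAB
    C ↦ D
    D ↦ C

A->DBC, B->CAB, C->D, D->C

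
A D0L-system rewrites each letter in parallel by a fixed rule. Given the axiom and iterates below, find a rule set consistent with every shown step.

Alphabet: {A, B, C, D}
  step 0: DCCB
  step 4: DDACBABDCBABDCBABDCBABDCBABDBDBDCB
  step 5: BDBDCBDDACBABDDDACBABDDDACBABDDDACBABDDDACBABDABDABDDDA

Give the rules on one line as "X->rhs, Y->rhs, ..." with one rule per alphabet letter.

A->CB, B->A, C->DD, D->BD

  step 4 ⇒ step 5: DDACBABDCBABDCBABDCBABDCBABDBDBDCB ⇒ BD·BD·CB·DD·A·CB·A·BD·DD·A·CB·A·BD·DD·A·CB·A·BD·DD·A·CB·A·BD·DD·A·CB·A·BD·A·BD·A·BD·DD·A
    A ↦ CB
    B ↦ A
    C ↦ DD
    D ↦ BD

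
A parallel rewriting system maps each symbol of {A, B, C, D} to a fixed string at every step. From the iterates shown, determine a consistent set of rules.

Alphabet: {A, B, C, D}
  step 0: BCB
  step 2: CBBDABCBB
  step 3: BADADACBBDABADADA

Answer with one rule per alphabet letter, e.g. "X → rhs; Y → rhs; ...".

  step 2 ⇒ step 3: CBBDABCBB ⇒ BA·DA·DA·CB·B·DA·BA·DA·DA
    A ↦ B
    B ↦ DA
    C ↦ BA
    D ↦ CB

A->B, B->DA, C->BA, D->CB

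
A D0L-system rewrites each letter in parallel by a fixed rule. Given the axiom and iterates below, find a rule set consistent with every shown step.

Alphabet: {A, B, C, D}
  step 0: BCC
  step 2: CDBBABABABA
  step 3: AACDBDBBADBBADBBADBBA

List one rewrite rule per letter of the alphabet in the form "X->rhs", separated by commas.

  step 2 ⇒ step 3: CDBBABABABA ⇒ AA·C·DB·DB·BA·DB·BA·DB·BA·DB·BA
    A ↦ BA
    B ↦ DB
    C ↦ AA
    D ↦ C

A->BA, B->DB, C->AA, D->C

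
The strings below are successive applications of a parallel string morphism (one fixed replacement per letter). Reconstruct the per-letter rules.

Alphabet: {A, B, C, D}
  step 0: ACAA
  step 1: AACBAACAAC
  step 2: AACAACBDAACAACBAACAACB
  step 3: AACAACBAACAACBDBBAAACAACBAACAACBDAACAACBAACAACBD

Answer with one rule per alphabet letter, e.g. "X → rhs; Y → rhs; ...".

A->AAC, B->D, C->B, D->BBA

  step 2 ⇒ step 3: AACAACBDAACAACBAACAACB ⇒ AAC·AAC·B·AAC·AAC·B·D·BBA·AAC·AAC·B·AAC·AAC·B·D·AAC·AAC·B·AAC·AAC·B·D
    A ↦ AAC
    B ↦ D
    C ↦ B
    D ↦ BBA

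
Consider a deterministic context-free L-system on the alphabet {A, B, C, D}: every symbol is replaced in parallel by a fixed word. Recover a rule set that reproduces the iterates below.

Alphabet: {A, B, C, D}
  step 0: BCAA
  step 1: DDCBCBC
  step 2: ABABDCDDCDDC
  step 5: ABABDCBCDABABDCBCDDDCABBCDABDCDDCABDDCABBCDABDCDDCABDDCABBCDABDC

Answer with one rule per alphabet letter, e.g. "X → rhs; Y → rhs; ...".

  step 1 ⇒ step 2: DDCBCBC ⇒ AB·AB·DC·D·DC·D·DC
    B ↦ D
    C ↦ DC
    D ↦ AB
  step 0 ⇒ step 1: BCAA ⇒ D·DC·BC·BC
    A ↦ BC

A->BC, B->D, C->DC, D->AB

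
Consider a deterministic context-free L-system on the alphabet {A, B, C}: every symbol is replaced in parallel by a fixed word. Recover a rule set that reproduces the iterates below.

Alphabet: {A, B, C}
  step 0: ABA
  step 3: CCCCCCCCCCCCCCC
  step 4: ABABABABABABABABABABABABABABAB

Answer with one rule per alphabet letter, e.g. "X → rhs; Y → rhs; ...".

A->CC, B->C, C->AB

  step 3 ⇒ step 4: CCCCCCCCCCCCCCC ⇒ AB·AB·AB·AB·AB·AB·AB·AB·AB·AB·AB·AB·AB·AB·AB
    C ↦ AB
    A ↦ CC  (constrained at step 0)
    B ↦ C  (constrained at step 0)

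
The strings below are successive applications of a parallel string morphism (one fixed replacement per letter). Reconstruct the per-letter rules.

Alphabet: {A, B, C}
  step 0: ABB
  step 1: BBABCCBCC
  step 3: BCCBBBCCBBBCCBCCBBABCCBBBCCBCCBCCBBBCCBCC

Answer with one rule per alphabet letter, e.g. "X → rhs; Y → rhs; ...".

A->BBA, B->BCC, C->B

  step 0 ⇒ step 1: ABB ⇒ BBA·BCC·BCC
    A ↦ BBA
    B ↦ BCC
    C ↦ B  (constrained at step 1)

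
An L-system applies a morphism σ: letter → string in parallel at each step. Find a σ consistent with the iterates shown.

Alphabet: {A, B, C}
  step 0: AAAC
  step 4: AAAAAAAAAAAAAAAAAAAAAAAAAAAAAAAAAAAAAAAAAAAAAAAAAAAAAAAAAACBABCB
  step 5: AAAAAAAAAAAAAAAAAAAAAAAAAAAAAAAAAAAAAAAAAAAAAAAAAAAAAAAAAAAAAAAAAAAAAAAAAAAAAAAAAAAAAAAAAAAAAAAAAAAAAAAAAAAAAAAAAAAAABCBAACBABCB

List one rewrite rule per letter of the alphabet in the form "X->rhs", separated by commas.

  step 4 ⇒ step 5: AAAAAAAAAAAAAAAAAAAAAAAAAAAAAAAAAAAAAAAAAAAAAAAAAAAAAAAAAACBABCB ⇒ AA·AA·AA·AA·AA·AA·AA·AA·AA·AA·AA·AA·AA·AA·AA·AA·AA·AA·AA·AA·AA·AA·AA·AA·AA·AA·AA·AA·AA·AA·AA·AA·AA·AA·AA·AA·AA·AA·AA·AA·AA·AA·AA·AA·AA·AA·AA·AA·AA·AA·AA·AA·AA·AA·AA·AA·AA·AA·AB·CB·AA·CB·AB·CB
    A ↦ AA
    B ↦ CB
    C ↦ AB

A->AA, B->CB, C->AB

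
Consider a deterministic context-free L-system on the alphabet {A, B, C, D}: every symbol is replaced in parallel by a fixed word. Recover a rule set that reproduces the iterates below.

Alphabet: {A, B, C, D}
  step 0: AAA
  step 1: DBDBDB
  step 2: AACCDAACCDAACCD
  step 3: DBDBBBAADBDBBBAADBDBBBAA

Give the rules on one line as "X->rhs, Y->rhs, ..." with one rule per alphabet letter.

  step 2 ⇒ step 3: AACCDAACCDAACCD ⇒ DB·DB·B·B·AA·DB·DB·B·B·AA·DB·DB·B·B·AA
    A ↦ DB
    C ↦ B
    D ↦ AA
  step 1 ⇒ step 2: DBDBDB ⇒ AA·CCD·AA·CCD·AA·CCD
    B ↦ CCD

A->DB, B->CCD, C->B, D->AA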